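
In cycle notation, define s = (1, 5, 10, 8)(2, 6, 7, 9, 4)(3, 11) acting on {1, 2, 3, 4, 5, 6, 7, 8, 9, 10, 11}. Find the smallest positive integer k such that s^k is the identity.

20

The cycle type of s is (5, 4, 2).
Since disjoint cycles commute, ord(s) = lcm(5, 4, 2) = 20.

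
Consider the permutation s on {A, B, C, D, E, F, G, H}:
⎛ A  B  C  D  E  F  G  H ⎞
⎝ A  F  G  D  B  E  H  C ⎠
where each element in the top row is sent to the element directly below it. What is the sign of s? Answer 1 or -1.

In disjoint-cycle form the cycle lengths are 3, 3, 1, 1.
A cycle of length ℓ contributes ℓ−1 transpositions, so s is a product of 2 + 2 = 4 transpositions — even.

1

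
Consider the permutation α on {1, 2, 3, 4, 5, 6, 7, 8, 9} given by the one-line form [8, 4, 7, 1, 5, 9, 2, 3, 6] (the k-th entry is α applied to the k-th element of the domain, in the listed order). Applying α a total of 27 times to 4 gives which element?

Tracing 4 → 1 → … returns to 4 after 6 steps, so 4 lies in a 6-cycle (1 8 3 7 2 4).
On a 6-cycle, α^6 is the identity, so α^27 = α^3 there (27 ≡ 3 mod 6).
Stepping 3 places around the cycle: 4 → 1 → 8 → 3.

3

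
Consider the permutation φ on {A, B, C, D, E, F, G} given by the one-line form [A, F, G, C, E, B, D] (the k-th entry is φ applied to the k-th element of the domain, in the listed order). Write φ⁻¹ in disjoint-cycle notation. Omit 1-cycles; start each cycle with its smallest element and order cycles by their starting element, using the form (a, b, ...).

The cycle decomposition of φ is (B, F)(C, G, D).
The inverse reverses every cycle; in canonical form, φ⁻¹ = (B, F)(C, D, G).

(B, F)(C, D, G)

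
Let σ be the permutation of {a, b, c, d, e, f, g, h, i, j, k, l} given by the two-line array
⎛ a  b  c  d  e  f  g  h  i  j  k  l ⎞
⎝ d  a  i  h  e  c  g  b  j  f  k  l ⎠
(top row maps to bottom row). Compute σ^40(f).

Tracing f → c → … returns to f after 4 steps, so f lies in a 4-cycle (c i j f).
On a 4-cycle, σ^4 is the identity, so σ^40 = σ^0 there (40 ≡ 0 mod 4).
So σ^40(f) = f.

f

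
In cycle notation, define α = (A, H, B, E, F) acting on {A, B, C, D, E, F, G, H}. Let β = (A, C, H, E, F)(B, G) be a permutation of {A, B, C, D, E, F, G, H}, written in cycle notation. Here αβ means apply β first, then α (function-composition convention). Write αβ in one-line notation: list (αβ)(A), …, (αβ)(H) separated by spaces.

(αβ)(x) = α(β(x)). Computing each image: α(β(A)) = α(C) = C, α(β(B)) = α(G) = G, α(β(C)) = α(H) = B, α(β(D)) = α(D) = D, α(β(E)) = α(F) = A, α(β(F)) = α(A) = H, α(β(G)) = α(B) = E, α(β(H)) = α(E) = F.
Hence αβ = [C G B D A H E F].

C G B D A H E F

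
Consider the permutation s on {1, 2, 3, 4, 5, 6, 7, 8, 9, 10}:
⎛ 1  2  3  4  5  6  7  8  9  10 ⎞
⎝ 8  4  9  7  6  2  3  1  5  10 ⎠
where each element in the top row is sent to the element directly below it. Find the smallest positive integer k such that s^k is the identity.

14

Decomposing into disjoint cycles gives cycle lengths 7, 2, 1.
Since disjoint cycles commute, ord(s) = lcm(7, 2) = 14.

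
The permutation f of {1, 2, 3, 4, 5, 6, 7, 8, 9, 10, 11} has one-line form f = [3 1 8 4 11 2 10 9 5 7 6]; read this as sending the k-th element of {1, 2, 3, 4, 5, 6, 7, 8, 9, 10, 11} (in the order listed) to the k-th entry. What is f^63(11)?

Tracing 11 → 6 → … returns to 11 after 8 steps, so 11 lies in an 8-cycle (1 3 8 9 5 11 6 2).
Powers repeat with period 8 on this cycle, and 63 mod 8 = 7, so f^63(11) = f^7(11).
Stepping 7 places around the cycle: 11 → 6 → 2 → 1 → 3 → 8 → 9 → 5.

5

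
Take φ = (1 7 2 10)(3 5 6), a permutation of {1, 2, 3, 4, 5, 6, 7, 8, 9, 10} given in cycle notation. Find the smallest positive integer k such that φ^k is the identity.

12

The cycle type of φ is (4, 3, 1, 1, 1).
The order is lcm(4, 3) = 12.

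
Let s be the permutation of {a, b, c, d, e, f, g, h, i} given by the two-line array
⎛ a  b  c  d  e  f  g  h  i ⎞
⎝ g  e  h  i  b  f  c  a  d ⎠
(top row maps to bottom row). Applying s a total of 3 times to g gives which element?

a

Tracing g → c → … returns to g after 4 steps, so g lies in a 4-cycle (a, g, c, h).
Advancing 3 steps from g: g → c → h → a.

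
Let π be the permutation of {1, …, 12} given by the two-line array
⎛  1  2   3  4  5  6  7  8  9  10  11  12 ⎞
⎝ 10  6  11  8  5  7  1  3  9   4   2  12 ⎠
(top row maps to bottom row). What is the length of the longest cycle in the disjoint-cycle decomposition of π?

9

Decomposing into disjoint cycles gives (1 10 4 8 3 11 2 6 7); the longest has length 9.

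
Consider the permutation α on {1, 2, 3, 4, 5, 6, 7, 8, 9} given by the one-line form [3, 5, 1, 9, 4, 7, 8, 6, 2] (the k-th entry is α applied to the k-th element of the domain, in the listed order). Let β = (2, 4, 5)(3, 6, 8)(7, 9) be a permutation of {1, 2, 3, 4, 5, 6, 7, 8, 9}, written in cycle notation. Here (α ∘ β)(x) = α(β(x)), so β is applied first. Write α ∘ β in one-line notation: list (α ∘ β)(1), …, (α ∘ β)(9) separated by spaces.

(α ∘ β)(x) = α(β(x)). Computing each image: α(β(1)) = α(1) = 3, α(β(2)) = α(4) = 9, α(β(3)) = α(6) = 7, α(β(4)) = α(5) = 4, α(β(5)) = α(2) = 5, α(β(6)) = α(8) = 6, α(β(7)) = α(9) = 2, α(β(8)) = α(3) = 1, α(β(9)) = α(7) = 8.
Hence α ∘ β = [3 9 7 4 5 6 2 1 8].

3 9 7 4 5 6 2 1 8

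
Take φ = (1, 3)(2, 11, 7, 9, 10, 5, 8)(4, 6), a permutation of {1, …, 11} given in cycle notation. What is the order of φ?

The cycle type of φ is (7, 2, 2).
Since disjoint cycles commute, ord(φ) = lcm(7, 2, 2) = 14.

14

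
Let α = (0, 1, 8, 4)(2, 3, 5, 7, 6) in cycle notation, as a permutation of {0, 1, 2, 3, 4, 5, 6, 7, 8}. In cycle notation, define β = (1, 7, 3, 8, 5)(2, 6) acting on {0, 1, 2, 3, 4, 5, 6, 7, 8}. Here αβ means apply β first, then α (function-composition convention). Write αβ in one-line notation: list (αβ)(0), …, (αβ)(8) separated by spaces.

1 6 2 4 0 8 3 5 7

Chase each element through β then α: 0 → 0 → 1; 1 → 7 → 6; 2 → 6 → 2; 3 → 8 → 4; 4 → 4 → 0; 5 → 1 → 8; 6 → 2 → 3; 7 → 3 → 5; 8 → 5 → 7.
So αβ in one-line form is 1 6 2 4 0 8 3 5 7.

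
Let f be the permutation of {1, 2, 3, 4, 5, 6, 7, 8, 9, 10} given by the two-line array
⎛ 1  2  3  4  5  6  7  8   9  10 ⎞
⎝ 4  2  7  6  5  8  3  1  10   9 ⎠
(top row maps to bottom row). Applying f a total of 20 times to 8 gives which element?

8

Tracing 8 → 1 → … returns to 8 after 4 steps, so 8 lies in a 4-cycle (1 4 6 8).
On a 4-cycle, f^4 is the identity, so f^20 = f^0 there (20 ≡ 0 mod 4).
So f^20(8) = 8.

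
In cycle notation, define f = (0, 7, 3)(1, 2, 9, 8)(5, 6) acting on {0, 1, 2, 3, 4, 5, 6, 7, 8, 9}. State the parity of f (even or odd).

The cycle lengths are 4, 3, 2, 1.
A cycle is odd iff its length is even; f has 2 even-length cycles, so sgn(f) = (−1)^2 and f is even.

even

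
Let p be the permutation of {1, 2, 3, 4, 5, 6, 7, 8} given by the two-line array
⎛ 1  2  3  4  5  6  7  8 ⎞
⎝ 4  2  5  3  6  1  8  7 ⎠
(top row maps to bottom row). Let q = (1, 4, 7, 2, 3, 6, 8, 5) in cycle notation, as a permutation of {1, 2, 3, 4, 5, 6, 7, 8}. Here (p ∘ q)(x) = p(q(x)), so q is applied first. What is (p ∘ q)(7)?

2

q(7) = 2, then p(2) = 2; composing gives (p ∘ q)(7) = 2.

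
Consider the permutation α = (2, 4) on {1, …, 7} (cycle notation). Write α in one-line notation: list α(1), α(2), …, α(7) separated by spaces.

Each element maps to the next entry in its cycle (wrapping to the front): 1↦1, 2↦4, 3↦3, 4↦2, 5↦5, 6↦6, 7↦7.
So the one-line form is 1 4 3 2 5 6 7.

1 4 3 2 5 6 7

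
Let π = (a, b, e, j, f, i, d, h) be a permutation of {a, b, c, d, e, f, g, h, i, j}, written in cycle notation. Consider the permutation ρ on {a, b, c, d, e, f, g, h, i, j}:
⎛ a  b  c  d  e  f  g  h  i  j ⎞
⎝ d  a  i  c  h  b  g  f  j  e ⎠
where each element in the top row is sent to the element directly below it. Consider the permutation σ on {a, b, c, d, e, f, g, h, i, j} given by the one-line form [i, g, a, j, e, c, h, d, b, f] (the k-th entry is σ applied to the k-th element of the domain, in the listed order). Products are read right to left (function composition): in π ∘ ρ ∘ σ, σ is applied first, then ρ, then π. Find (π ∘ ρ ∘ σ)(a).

Apply the permutations in order: σ(a) = i, then ρ(i) = j, then π(j) = f. So (π ∘ ρ ∘ σ)(a) = f.

f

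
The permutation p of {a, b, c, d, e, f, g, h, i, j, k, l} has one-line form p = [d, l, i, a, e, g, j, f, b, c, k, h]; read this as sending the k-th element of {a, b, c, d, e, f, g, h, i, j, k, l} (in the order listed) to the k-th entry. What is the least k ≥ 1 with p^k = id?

8

Writing p as disjoint cycles, the cycle lengths are 8, 2, 1, 1.
Since disjoint cycles commute, ord(p) = lcm(8, 2) = 8.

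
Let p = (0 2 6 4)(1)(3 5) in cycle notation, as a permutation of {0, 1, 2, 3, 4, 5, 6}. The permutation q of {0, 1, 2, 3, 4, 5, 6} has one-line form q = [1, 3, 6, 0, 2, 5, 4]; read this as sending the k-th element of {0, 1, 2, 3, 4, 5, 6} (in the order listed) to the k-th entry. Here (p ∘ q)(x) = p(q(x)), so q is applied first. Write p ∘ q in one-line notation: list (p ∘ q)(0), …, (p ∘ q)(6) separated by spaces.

(p ∘ q)(x) = p(q(x)). Computing each image: p(q(0)) = p(1) = 1, p(q(1)) = p(3) = 5, p(q(2)) = p(6) = 4, p(q(3)) = p(0) = 2, p(q(4)) = p(2) = 6, p(q(5)) = p(5) = 3, p(q(6)) = p(4) = 0.
Hence p ∘ q = [1 5 4 2 6 3 0].

1 5 4 2 6 3 0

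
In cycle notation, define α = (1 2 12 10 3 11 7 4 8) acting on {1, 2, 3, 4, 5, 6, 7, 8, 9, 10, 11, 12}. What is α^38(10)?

10 lies in the 9-cycle (1 2 12 10 3 11 7 4 8).
Since the cycle has length 9, α^38 acts on it the same as α^2 (38 mod 9 = 2).
Stepping 2 places around the cycle: 10 → 3 → 11.

11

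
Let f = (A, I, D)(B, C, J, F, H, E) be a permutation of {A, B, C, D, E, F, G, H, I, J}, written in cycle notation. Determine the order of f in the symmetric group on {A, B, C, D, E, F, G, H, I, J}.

The cycle type of f is (6, 3, 1).
Since disjoint cycles commute, ord(f) = lcm(6, 3) = 6.

6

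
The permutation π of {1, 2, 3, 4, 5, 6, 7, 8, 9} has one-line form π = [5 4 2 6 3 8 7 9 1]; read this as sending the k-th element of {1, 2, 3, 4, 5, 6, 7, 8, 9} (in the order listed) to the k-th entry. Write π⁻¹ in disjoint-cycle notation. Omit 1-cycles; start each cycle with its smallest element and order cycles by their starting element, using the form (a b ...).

The cycle decomposition of π is (1 5 3 2 4 6 8 9).
The inverse reverses every cycle; in canonical form, π⁻¹ = (1 9 8 6 4 2 3 5).

(1 9 8 6 4 2 3 5)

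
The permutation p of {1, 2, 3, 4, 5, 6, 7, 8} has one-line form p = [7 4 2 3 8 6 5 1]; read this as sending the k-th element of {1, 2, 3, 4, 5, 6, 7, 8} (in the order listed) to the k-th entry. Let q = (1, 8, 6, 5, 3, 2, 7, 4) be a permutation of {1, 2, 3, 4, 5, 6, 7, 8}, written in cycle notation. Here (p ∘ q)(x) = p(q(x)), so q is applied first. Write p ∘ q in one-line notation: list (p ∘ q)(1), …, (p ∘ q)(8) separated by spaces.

1 5 4 7 2 8 3 6

Chase each element through q then p: 1 → 8 → 1; 2 → 7 → 5; 3 → 2 → 4; 4 → 1 → 7; 5 → 3 → 2; 6 → 5 → 8; 7 → 4 → 3; 8 → 6 → 6.
So p ∘ q in one-line form is 1 5 4 7 2 8 3 6.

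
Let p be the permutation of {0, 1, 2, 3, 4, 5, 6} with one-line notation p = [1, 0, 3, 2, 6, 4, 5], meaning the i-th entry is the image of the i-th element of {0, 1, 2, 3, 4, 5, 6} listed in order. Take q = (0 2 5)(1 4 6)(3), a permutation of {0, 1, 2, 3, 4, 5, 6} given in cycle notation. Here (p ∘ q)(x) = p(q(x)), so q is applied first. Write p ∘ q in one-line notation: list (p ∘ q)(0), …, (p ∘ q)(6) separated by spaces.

3 6 4 2 5 1 0

Chase each element through q then p: 0 → 2 → 3; 1 → 4 → 6; 2 → 5 → 4; 3 → 3 → 2; 4 → 6 → 5; 5 → 0 → 1; 6 → 1 → 0.
So p ∘ q in one-line form is 3 6 4 2 5 1 0.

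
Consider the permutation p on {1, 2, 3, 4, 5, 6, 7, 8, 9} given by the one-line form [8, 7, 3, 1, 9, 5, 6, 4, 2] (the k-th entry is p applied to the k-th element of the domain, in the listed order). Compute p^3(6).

Tracing 6 → 5 → … returns to 6 after 5 steps, so 6 lies in a 5-cycle (2, 7, 6, 5, 9).
Stepping 3 places around the cycle: 6 → 5 → 9 → 2.

2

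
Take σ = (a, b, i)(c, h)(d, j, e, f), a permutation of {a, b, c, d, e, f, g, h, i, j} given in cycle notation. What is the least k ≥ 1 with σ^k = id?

The disjoint cycles have lengths 4, 3, 2, 1.
Since disjoint cycles commute, ord(σ) = lcm(4, 3, 2) = 12.

12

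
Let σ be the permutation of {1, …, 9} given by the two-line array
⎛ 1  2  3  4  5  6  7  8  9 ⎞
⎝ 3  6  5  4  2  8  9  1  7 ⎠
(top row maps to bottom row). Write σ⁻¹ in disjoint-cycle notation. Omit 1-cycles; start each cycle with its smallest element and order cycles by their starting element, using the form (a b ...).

(1 8 6 2 5 3)(7 9)

The cycle decomposition of σ is (1 3 5 2 6 8)(7 9).
The inverse reverses every cycle; in canonical form, σ⁻¹ = (1 8 6 2 5 3)(7 9).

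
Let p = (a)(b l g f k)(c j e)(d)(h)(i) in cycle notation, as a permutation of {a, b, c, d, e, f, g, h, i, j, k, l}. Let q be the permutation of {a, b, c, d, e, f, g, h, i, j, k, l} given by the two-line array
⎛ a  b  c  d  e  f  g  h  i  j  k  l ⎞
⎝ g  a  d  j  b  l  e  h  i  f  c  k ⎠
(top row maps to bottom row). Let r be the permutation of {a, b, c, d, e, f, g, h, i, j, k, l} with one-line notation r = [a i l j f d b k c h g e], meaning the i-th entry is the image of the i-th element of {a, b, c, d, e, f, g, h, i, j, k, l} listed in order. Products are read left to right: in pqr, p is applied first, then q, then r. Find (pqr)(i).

c

Chase i: p(i) = i; q(i) = i; r(i) = c. Hence (pqr)(i) = c.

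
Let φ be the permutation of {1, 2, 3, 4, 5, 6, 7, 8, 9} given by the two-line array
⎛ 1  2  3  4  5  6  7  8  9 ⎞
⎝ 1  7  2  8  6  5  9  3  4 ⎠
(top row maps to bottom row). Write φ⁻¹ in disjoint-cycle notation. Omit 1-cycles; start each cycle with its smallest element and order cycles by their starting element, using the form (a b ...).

The cycle decomposition of φ is (2 7 9 4 8 3)(5 6).
The inverse reverses every cycle; in canonical form, φ⁻¹ = (2 3 8 4 9 7)(5 6).

(2 3 8 4 9 7)(5 6)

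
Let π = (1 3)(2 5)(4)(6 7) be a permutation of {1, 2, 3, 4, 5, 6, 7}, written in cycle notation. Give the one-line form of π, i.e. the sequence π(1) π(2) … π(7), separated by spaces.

Reading each image from the cycles: 1→3, 2→5, 3→1, 4→4, 5→2, 6→7, 7→6.
So the one-line form is 3 5 1 4 2 7 6.

3 5 1 4 2 7 6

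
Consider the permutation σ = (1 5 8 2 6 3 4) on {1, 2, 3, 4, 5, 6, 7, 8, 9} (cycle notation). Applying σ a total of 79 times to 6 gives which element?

6 lies in the 7-cycle (1 5 8 2 6 3 4).
Since the cycle has length 7, σ^79 acts on it the same as σ^2 (79 mod 7 = 2).
Stepping 2 places around the cycle: 6 → 3 → 4.

4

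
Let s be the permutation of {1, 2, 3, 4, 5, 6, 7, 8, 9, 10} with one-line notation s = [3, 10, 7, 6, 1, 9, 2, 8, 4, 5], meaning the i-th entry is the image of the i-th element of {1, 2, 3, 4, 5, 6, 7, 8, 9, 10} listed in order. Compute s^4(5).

2

Tracing 5 → 1 → … returns to 5 after 6 steps, so 5 lies in a 6-cycle (1 3 7 2 10 5).
Advancing 4 steps from 5: 5 → 1 → 3 → 7 → 2.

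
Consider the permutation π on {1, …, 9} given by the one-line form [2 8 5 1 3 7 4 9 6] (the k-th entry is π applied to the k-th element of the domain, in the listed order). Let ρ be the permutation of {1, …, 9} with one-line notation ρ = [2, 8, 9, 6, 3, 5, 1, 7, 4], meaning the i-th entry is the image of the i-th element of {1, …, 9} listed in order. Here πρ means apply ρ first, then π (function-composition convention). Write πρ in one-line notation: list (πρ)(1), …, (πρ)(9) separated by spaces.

8 9 6 7 5 3 2 4 1

(πρ)(x) = π(ρ(x)). Computing each image: π(ρ(1)) = π(2) = 8, π(ρ(2)) = π(8) = 9, π(ρ(3)) = π(9) = 6, π(ρ(4)) = π(6) = 7, π(ρ(5)) = π(3) = 5, π(ρ(6)) = π(5) = 3, π(ρ(7)) = π(1) = 2, π(ρ(8)) = π(7) = 4, π(ρ(9)) = π(4) = 1.
Hence πρ = [8 9 6 7 5 3 2 4 1].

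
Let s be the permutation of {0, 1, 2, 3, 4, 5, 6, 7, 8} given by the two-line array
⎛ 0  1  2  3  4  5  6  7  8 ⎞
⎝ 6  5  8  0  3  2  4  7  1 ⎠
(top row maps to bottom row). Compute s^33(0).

6

Tracing 0 → 6 → … returns to 0 after 4 steps, so 0 lies in a 4-cycle (0 6 4 3).
Since the cycle has length 4, s^33 acts on it the same as s^1 (33 mod 4 = 1).
Stepping 1 place around the cycle: 0 → 6.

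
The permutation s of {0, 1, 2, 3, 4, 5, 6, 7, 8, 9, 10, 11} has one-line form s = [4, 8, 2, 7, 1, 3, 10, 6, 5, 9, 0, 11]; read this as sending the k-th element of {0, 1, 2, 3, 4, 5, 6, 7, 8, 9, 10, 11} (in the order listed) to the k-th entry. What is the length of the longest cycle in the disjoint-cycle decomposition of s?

9

Decomposing into disjoint cycles gives (0 4 1 8 5 3 7 6 10); the longest has length 9.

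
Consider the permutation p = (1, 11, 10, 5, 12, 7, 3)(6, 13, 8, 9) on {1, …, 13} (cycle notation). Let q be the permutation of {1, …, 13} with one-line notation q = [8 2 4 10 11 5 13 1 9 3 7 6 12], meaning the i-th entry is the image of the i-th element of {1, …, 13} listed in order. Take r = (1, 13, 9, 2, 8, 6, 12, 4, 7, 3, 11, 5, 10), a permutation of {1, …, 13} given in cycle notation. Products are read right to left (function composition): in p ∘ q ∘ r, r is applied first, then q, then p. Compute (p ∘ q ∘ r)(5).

1

Chase 5: r(5) = 10; q(10) = 3; p(3) = 1. Hence (p ∘ q ∘ r)(5) = 1.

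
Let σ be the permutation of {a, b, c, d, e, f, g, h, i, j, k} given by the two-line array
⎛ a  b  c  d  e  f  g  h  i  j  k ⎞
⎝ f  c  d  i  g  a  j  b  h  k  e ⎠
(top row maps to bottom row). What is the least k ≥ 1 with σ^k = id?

Decomposing into disjoint cycles gives cycle lengths 5, 4, 2.
The order is lcm(5, 4, 2) = 20.

20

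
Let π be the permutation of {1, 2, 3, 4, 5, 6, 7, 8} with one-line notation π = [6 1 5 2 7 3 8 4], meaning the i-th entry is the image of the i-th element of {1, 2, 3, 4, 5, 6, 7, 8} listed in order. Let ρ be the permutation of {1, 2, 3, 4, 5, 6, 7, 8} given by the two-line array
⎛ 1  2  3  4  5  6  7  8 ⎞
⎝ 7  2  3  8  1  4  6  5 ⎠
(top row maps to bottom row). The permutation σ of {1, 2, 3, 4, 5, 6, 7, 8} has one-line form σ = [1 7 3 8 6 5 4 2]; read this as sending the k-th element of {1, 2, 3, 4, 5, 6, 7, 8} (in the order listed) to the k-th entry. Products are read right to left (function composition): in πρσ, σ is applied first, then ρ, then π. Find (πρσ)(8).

Apply the permutations in order: σ(8) = 2, then ρ(2) = 2, then π(2) = 1. So (πρσ)(8) = 1.

1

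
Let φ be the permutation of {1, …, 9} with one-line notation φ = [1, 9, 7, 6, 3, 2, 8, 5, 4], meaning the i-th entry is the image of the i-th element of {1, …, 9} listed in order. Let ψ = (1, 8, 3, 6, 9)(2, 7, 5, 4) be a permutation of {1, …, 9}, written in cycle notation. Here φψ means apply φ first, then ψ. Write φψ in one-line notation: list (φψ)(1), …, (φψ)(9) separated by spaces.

8 1 5 9 6 7 3 4 2

(φψ)(x) = ψ(φ(x)). Computing each image: ψ(φ(1)) = ψ(1) = 8, ψ(φ(2)) = ψ(9) = 1, ψ(φ(3)) = ψ(7) = 5, ψ(φ(4)) = ψ(6) = 9, ψ(φ(5)) = ψ(3) = 6, ψ(φ(6)) = ψ(2) = 7, ψ(φ(7)) = ψ(8) = 3, ψ(φ(8)) = ψ(5) = 4, ψ(φ(9)) = ψ(4) = 2.
Hence φψ = [8 1 5 9 6 7 3 4 2].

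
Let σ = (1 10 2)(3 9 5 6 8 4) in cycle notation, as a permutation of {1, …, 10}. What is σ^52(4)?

6

4 lies in the 6-cycle (3 9 5 6 8 4).
On a 6-cycle, σ^6 is the identity, so σ^52 = σ^4 there (52 ≡ 4 mod 6).
Stepping 4 places around the cycle: 4 → 3 → 9 → 5 → 6.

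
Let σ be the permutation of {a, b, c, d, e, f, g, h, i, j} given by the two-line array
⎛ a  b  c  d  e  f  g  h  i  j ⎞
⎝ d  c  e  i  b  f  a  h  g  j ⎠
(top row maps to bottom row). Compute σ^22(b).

c

Tracing b → c → … returns to b after 3 steps, so b lies in a 3-cycle (b c e).
On a 3-cycle, σ^3 is the identity, so σ^22 = σ^1 there (22 ≡ 1 mod 3).
Stepping 1 place around the cycle: b → c.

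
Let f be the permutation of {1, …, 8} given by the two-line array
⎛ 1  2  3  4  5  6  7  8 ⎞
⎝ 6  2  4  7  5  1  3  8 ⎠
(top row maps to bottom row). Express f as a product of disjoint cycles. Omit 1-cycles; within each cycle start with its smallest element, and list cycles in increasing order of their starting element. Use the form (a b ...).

From 1: 1 → 6 → 1, closing the cycle (1 6).
Repeating from the next unused element and collecting all non-trivial cycles gives (1 6)(3 4 7).

(1 6)(3 4 7)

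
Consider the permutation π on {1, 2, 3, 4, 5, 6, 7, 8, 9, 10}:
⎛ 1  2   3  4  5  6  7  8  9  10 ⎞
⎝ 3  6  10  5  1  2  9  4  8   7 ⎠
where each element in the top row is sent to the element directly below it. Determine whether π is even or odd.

In disjoint-cycle form the cycle lengths are 8, 2.
A cycle is odd iff its length is even; π has 2 even-length cycles, so sgn(π) = (−1)^2 and π is even.

even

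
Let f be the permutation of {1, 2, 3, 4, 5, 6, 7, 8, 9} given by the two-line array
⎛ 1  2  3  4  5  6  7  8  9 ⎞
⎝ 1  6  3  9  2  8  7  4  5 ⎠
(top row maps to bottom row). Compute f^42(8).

Tracing 8 → 4 → … returns to 8 after 6 steps, so 8 lies in a 6-cycle (2, 6, 8, 4, 9, 5).
Powers repeat with period 6 on this cycle, and 42 mod 6 = 0, so f^42(8) = f^0(8).
So f^42(8) = 8.

8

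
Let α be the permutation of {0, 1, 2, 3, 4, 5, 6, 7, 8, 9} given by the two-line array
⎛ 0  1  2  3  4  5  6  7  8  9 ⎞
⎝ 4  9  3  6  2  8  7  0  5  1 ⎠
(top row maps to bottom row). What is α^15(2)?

7

Tracing 2 → 3 → … returns to 2 after 6 steps, so 2 lies in a 6-cycle (0 4 2 3 6 7).
Since the cycle has length 6, α^15 acts on it the same as α^3 (15 mod 6 = 3).
Stepping 3 places around the cycle: 2 → 3 → 6 → 7.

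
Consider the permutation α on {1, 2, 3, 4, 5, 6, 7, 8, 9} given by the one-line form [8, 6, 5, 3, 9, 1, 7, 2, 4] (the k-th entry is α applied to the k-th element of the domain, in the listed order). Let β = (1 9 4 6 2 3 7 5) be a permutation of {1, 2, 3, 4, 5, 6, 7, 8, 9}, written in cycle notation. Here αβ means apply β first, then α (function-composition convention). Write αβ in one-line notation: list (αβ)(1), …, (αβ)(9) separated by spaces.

(αβ)(x) = α(β(x)). Computing each image: α(β(1)) = α(9) = 4, α(β(2)) = α(3) = 5, α(β(3)) = α(7) = 7, α(β(4)) = α(6) = 1, α(β(5)) = α(1) = 8, α(β(6)) = α(2) = 6, α(β(7)) = α(5) = 9, α(β(8)) = α(8) = 2, α(β(9)) = α(4) = 3.
Hence αβ = [4 5 7 1 8 6 9 2 3].

4 5 7 1 8 6 9 2 3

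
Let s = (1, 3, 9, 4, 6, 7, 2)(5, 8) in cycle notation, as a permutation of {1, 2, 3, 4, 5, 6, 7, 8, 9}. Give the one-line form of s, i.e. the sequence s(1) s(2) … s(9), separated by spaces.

Image by image: 1↦3, 2↦1, 3↦9, 4↦6, 5↦8, 6↦7, 7↦2, 8↦5, 9↦4.
Listing these in domain order gives 3 1 9 6 8 7 2 5 4.

3 1 9 6 8 7 2 5 4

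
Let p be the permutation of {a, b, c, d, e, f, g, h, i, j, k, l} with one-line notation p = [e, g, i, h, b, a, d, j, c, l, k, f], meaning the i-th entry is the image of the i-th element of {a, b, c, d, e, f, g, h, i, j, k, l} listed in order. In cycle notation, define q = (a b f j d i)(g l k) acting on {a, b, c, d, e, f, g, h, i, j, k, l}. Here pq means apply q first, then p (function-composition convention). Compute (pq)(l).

k

q(l) = k, then p(k) = k; composing gives (pq)(l) = k.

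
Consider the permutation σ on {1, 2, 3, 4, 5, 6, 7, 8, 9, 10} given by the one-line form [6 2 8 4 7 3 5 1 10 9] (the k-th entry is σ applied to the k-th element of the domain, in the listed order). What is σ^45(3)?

Tracing 3 → 8 → … returns to 3 after 4 steps, so 3 lies in a 4-cycle (1 6 3 8).
Powers repeat with period 4 on this cycle, and 45 mod 4 = 1, so σ^45(3) = σ^1(3).
Advancing 1 step from 3: 3 → 8.

8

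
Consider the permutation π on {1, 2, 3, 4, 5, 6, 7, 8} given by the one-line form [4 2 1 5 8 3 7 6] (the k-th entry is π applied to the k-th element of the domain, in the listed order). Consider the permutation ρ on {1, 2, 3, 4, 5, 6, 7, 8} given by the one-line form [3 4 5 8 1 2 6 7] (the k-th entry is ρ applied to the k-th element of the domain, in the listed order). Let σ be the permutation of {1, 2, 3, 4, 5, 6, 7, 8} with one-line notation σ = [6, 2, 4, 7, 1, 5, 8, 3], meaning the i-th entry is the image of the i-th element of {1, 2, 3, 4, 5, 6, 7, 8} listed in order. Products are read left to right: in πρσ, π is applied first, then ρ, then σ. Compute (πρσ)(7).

Chase 7: π(7) = 7; ρ(7) = 6; σ(6) = 5. Hence (πρσ)(7) = 5.

5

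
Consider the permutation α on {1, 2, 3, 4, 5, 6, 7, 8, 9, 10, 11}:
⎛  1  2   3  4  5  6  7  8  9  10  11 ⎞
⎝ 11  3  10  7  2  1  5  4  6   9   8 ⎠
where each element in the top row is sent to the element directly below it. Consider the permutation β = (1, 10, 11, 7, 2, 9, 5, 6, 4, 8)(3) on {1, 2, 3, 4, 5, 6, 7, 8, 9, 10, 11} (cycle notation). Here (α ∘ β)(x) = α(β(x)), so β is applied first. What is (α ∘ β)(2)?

6

(α ∘ β)(2) = α(β(2)). β(2) = 9, then α(9) = 6. So (α ∘ β)(2) = 6.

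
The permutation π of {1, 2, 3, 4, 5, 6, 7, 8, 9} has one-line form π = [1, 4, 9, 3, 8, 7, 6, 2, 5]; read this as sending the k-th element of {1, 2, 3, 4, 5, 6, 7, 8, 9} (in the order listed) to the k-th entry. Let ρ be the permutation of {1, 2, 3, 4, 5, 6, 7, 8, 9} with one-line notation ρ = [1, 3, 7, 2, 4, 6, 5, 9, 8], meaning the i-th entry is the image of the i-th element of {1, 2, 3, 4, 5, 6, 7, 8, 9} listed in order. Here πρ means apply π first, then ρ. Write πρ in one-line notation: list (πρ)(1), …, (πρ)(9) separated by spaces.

(πρ)(x) = ρ(π(x)). Computing each image: ρ(π(1)) = ρ(1) = 1, ρ(π(2)) = ρ(4) = 2, ρ(π(3)) = ρ(9) = 8, ρ(π(4)) = ρ(3) = 7, ρ(π(5)) = ρ(8) = 9, ρ(π(6)) = ρ(7) = 5, ρ(π(7)) = ρ(6) = 6, ρ(π(8)) = ρ(2) = 3, ρ(π(9)) = ρ(5) = 4.
Hence πρ = [1 2 8 7 9 5 6 3 4].

1 2 8 7 9 5 6 3 4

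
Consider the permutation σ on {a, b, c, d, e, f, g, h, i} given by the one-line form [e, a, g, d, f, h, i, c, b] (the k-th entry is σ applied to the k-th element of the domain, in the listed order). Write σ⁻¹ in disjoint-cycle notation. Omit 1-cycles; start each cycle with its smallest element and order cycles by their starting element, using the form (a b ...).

(a b i g c h f e)

First write σ in disjoint cycles: (a e f h c g i b).
Reversing each cycle (and rotating so the smallest element leads) gives σ⁻¹ = (a b i g c h f e).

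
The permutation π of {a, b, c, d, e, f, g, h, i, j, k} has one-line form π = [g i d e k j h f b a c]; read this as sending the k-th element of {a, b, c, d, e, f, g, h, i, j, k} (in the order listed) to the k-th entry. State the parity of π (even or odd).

even

In disjoint-cycle form the cycle lengths are 5, 4, 2.
A cycle is odd iff its length is even; π has 2 even-length cycles, so sgn(π) = (−1)^2 and π is even.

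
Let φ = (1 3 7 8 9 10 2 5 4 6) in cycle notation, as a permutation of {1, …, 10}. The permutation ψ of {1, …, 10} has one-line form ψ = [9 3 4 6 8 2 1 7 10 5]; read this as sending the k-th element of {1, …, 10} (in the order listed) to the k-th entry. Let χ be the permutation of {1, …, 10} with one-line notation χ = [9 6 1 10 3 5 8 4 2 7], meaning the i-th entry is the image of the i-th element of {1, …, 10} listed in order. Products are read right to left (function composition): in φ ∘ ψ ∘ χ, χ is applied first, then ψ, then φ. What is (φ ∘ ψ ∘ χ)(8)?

Apply the permutations in order: χ(8) = 4, then ψ(4) = 6, then φ(6) = 1. So (φ ∘ ψ ∘ χ)(8) = 1.

1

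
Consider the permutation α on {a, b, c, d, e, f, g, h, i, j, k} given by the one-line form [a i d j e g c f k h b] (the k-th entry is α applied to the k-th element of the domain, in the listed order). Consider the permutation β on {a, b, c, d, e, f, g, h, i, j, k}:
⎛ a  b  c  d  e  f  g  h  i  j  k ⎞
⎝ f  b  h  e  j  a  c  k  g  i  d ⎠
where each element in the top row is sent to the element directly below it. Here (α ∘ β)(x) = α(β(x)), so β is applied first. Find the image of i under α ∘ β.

(α ∘ β)(i) = α(β(i)). β(i) = g, then α(g) = c. So (α ∘ β)(i) = c.

c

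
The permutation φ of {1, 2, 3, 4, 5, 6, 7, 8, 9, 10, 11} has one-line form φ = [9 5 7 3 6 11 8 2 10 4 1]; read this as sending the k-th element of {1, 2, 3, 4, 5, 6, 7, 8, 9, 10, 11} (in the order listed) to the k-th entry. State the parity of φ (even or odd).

In disjoint-cycle form the cycle lengths are 11.
A cycle of length ℓ contributes ℓ−1 transpositions, so φ is a product of 10 transpositions — even.

even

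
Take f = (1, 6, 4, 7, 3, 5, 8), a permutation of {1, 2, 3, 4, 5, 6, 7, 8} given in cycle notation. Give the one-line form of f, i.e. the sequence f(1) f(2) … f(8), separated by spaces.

Each element maps to the next entry in its cycle (wrapping to the front): 1↦6, 2↦2, 3↦5, 4↦7, 5↦8, 6↦4, 7↦3, 8↦1.
So the one-line form is 6 2 5 7 8 4 3 1.

6 2 5 7 8 4 3 1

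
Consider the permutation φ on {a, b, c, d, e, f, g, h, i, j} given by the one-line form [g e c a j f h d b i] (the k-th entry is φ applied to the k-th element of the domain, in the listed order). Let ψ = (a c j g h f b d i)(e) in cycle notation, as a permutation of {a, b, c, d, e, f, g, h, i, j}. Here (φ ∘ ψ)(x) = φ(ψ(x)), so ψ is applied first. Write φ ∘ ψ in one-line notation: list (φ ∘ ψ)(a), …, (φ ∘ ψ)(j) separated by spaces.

Chase each element through ψ then φ: a → c → c; b → d → a; c → j → i; d → i → b; e → e → j; f → b → e; g → h → d; h → f → f; i → a → g; j → g → h.
Collecting the images, φ ∘ ψ = [c a i b j e d f g h].

c a i b j e d f g h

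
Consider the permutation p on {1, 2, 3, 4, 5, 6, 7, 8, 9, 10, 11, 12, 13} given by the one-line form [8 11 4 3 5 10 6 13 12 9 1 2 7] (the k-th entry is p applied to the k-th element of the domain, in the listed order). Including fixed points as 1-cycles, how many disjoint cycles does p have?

The cycle decomposition is (1, 8, 13, 7, 6, 10, 9, 12, 2, 11)(3, 4)(5), which has 3 cycles (counting 1-cycles).

3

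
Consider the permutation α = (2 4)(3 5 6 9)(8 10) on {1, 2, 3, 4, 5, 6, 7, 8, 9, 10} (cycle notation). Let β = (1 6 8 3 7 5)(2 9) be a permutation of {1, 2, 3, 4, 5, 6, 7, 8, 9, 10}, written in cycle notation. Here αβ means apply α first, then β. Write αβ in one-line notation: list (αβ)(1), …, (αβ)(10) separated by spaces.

For each element, apply α then β: 1 → 1 → 6; 2 → 4 → 4; 3 → 5 → 1; 4 → 2 → 9; 5 → 6 → 8; 6 → 9 → 2; 7 → 7 → 5; 8 → 10 → 10; 9 → 3 → 7; 10 → 8 → 3.
Collecting the images, αβ = [6 4 1 9 8 2 5 10 7 3].

6 4 1 9 8 2 5 10 7 3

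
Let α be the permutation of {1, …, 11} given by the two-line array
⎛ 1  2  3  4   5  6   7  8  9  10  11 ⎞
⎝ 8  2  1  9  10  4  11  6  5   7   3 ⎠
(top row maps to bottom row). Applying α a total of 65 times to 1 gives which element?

5

Tracing 1 → 8 → … returns to 1 after 10 steps, so 1 lies in a 10-cycle (1, 8, 6, 4, 9, 5, 10, 7, 11, 3).
On a 10-cycle, α^10 is the identity, so α^65 = α^5 there (65 ≡ 5 mod 10).
Advancing 5 steps from 1: 1 → 8 → 6 → 4 → 9 → 5.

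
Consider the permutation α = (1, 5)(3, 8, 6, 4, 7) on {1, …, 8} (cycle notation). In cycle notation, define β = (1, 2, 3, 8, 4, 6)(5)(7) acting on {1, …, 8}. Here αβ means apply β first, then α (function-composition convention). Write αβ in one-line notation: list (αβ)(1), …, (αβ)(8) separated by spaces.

2 8 6 4 1 5 3 7

For each element, apply β then α: 1 → 2 → 2; 2 → 3 → 8; 3 → 8 → 6; 4 → 6 → 4; 5 → 5 → 1; 6 → 1 → 5; 7 → 7 → 3; 8 → 4 → 7.
Collecting the images, αβ = [2 8 6 4 1 5 3 7].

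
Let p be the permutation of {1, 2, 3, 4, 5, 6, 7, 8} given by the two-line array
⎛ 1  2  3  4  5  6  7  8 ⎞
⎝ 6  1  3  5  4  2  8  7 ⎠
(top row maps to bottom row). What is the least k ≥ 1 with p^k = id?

Writing p as disjoint cycles, the cycle lengths are 3, 2, 2, 1.
The order is lcm(3, 2, 2) = 6.

6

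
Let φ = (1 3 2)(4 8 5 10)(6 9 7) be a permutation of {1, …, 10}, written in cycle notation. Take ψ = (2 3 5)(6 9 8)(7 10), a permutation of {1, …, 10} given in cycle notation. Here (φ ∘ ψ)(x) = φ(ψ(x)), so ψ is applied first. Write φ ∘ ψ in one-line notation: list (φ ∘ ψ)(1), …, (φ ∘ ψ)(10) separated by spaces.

Chase each element through ψ then φ: 1 → 1 → 3; 2 → 3 → 2; 3 → 5 → 10; 4 → 4 → 8; 5 → 2 → 1; 6 → 9 → 7; 7 → 10 → 4; 8 → 6 → 9; 9 → 8 → 5; 10 → 7 → 6.
So φ ∘ ψ in one-line form is 3 2 10 8 1 7 4 9 5 6.

3 2 10 8 1 7 4 9 5 6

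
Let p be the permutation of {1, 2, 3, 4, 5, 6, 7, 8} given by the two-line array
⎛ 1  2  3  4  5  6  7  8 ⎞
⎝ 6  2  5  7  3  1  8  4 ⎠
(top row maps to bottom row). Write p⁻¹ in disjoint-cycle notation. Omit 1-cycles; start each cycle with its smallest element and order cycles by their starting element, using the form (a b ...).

(1 6)(3 5)(4 8 7)

The cycle decomposition of p is (1 6)(3 5)(4 7 8).
The inverse reverses every cycle; in canonical form, p⁻¹ = (1 6)(3 5)(4 8 7).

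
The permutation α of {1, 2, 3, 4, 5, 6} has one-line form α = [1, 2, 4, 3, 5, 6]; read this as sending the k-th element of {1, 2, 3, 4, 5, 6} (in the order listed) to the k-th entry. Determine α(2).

2 is element number 2 of the domain, and entry number 2 of the one-line form is 2, so α(2) = 2.

2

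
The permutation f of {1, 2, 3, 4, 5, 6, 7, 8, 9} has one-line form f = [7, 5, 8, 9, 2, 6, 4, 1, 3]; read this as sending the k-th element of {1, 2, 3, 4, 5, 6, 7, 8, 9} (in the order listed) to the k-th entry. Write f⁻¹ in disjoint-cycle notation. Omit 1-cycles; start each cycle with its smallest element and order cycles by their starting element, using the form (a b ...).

The cycle decomposition of f is (1 7 4 9 3 8)(2 5).
Reversing each cycle (and rotating so the smallest element leads) gives f⁻¹ = (1 8 3 9 4 7)(2 5).

(1 8 3 9 4 7)(2 5)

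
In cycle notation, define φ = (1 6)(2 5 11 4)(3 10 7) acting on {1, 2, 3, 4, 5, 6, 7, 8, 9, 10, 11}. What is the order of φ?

The cycle type of φ is (4, 3, 2, 1, 1).
The order is lcm(4, 3, 2) = 12.

12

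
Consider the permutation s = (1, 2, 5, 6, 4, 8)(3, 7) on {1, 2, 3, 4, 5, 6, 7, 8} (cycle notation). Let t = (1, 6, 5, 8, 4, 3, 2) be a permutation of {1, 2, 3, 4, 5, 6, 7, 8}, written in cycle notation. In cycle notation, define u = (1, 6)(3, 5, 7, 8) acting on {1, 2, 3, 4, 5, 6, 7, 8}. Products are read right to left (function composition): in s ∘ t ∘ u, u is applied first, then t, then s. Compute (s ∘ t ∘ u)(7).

8

Apply the permutations in order: u(7) = 8, then t(8) = 4, then s(4) = 8. So (s ∘ t ∘ u)(7) = 8.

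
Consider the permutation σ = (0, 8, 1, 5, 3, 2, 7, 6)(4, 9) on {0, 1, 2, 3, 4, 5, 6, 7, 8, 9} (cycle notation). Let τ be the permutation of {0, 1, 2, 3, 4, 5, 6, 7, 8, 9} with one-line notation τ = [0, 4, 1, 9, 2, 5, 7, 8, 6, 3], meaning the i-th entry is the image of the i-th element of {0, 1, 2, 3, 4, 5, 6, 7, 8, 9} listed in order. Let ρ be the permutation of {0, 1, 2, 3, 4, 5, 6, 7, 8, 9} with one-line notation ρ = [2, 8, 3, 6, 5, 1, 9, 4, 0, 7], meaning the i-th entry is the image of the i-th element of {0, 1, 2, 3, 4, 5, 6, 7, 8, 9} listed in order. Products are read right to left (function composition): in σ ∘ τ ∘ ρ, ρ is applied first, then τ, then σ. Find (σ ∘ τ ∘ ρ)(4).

Apply the permutations in order: ρ(4) = 5, then τ(5) = 5, then σ(5) = 3. So (σ ∘ τ ∘ ρ)(4) = 3.

3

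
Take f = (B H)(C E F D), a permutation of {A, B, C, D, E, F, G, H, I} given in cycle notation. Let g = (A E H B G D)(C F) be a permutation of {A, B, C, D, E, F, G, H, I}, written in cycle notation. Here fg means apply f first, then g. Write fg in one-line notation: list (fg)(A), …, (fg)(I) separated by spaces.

(fg)(x) = g(f(x)). Computing each image: g(f(A)) = g(A) = E, g(f(B)) = g(H) = B, g(f(C)) = g(E) = H, g(f(D)) = g(C) = F, g(f(E)) = g(F) = C, g(f(F)) = g(D) = A, g(f(G)) = g(G) = D, g(f(H)) = g(B) = G, g(f(I)) = g(I) = I.
Hence fg = [E B H F C A D G I].

E B H F C A D G I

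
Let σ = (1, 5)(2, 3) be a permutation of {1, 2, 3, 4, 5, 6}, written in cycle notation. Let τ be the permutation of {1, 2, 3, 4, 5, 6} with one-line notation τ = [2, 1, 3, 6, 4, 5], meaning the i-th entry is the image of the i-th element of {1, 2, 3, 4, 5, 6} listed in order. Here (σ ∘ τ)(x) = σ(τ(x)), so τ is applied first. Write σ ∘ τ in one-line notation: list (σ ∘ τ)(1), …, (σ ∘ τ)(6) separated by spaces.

3 5 2 6 4 1

(σ ∘ τ)(x) = σ(τ(x)). Computing each image: σ(τ(1)) = σ(2) = 3, σ(τ(2)) = σ(1) = 5, σ(τ(3)) = σ(3) = 2, σ(τ(4)) = σ(6) = 6, σ(τ(5)) = σ(4) = 4, σ(τ(6)) = σ(5) = 1.
Hence σ ∘ τ = [3 5 2 6 4 1].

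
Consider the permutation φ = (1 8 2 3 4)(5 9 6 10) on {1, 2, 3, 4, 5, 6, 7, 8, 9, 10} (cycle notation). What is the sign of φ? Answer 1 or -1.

-1

The cycle lengths are 5, 4, 1.
A cycle of length ℓ contributes ℓ−1 transpositions, so φ is a product of 4 + 3 = 7 transpositions — odd.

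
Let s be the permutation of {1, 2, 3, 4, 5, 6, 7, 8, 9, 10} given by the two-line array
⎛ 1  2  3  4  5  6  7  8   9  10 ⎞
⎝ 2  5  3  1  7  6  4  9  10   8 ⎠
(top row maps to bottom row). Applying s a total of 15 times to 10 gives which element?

10

Tracing 10 → 8 → … returns to 10 after 3 steps, so 10 lies in a 3-cycle (8 9 10).
On a 3-cycle, s^3 is the identity, so s^15 = s^0 there (15 ≡ 0 mod 3).
So s^15(10) = 10.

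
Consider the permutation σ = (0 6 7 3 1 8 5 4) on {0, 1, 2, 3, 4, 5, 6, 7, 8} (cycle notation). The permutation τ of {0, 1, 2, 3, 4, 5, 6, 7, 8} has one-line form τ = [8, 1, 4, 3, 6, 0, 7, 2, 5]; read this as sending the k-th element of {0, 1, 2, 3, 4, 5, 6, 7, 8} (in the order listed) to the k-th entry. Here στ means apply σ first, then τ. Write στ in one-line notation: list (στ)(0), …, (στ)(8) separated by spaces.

(στ)(x) = τ(σ(x)). Computing each image: τ(σ(0)) = τ(6) = 7, τ(σ(1)) = τ(8) = 5, τ(σ(2)) = τ(2) = 4, τ(σ(3)) = τ(1) = 1, τ(σ(4)) = τ(0) = 8, τ(σ(5)) = τ(4) = 6, τ(σ(6)) = τ(7) = 2, τ(σ(7)) = τ(3) = 3, τ(σ(8)) = τ(5) = 0.
Hence στ = [7 5 4 1 8 6 2 3 0].

7 5 4 1 8 6 2 3 0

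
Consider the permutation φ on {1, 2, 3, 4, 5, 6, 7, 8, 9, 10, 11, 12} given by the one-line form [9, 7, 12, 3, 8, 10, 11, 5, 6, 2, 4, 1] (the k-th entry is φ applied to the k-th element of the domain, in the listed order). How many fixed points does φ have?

No element satisfies φ(x) = x, so there are 0 fixed points.

0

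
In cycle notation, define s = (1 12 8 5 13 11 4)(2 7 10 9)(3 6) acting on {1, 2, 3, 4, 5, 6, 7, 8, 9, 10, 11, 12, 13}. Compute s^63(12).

12 lies in the 7-cycle (1 12 8 5 13 11 4).
Powers repeat with period 7 on this cycle, and 63 mod 7 = 0, so s^63(12) = s^0(12).
So s^63(12) = 12.

12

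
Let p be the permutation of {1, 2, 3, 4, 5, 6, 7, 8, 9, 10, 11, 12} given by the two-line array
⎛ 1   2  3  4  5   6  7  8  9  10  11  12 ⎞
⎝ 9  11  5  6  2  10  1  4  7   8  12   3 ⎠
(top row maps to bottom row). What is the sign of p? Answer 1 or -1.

-1

In disjoint-cycle form the cycle lengths are 5, 4, 3.
A cycle is odd iff its length is even; p has 1 even-length cycle, so sgn(p) = (−1)^1 and p is odd.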